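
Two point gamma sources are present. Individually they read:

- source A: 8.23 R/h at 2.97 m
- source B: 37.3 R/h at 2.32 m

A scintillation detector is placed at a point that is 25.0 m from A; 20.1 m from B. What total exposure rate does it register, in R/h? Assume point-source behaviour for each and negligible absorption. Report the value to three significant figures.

By superposition, sum each source's inverse-square contribution:
A: 8.23 × (2.97/25.0)² = 0.1162 R/h
B: 37.3 × (2.32/20.1)² = 0.4969 R/h
Total = 0.1162 + 0.4969 = 0.6131 R/h.

0.613 R/h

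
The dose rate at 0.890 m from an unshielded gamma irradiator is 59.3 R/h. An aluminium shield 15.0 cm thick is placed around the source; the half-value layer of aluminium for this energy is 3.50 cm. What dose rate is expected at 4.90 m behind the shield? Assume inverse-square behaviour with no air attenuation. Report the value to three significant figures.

Distance alone: 59.3 × (0.890/4.90)² = 59.3 × 0.03299 = 1.956 R/h.
Shield: 15.0/3.50 = 4.286 half-value layers → attenuation 2^(−4.286) = 0.05126.
Combined: 1.956 × 0.05126 = 0.1003 R/h.

0.100 R/h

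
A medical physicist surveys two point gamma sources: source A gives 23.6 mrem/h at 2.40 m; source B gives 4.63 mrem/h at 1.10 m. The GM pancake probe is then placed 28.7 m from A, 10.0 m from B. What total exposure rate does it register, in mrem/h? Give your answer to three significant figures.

0.221 mrem/h

Each source contributes Iᵢ·(dᵢ/rᵢ)²; contributions add.
A: 23.6 × (2.40/28.7)² = 0.1650 mrem/h
B: 4.63 × (1.10/10.0)² = 0.05602 mrem/h
Total = 0.1650 + 0.05602 = 0.2210 mrem/h.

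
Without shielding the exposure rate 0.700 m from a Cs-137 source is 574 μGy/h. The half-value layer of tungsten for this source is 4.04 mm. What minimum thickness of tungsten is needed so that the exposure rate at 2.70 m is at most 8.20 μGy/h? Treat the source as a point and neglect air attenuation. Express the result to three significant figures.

At 2.70 m, distance alone gives (0.700/2.70)² = 0.06722, so 574 × 0.06722 = 38.58 μGy/h.
Further attenuation needed: 38.58/8.20 = 4.705.
n = log₂(4.705) = 2.234 half-value layers.
Thickness = 2.234 × 4.04 mm = 9.025 mm.

9.03 mm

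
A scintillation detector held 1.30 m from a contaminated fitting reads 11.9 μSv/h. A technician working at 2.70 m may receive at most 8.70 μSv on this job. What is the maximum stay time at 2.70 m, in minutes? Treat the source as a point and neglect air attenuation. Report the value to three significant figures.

189 min

Since intensity falls as 1/r², rate at 2.70 m:
11.9 × (1.30/2.70)² = 11.9 × 0.2318 = 2.758 μSv/h.
Stay time = 8.70 μSv ÷ 2.758 μSv/h = 3.154 h = 189.2 min.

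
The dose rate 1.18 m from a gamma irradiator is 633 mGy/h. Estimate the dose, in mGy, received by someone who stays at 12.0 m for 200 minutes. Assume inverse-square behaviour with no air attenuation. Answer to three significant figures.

20.4 mGy

Since intensity falls as 1/r², rate at 12.0 m:
633 × (1.18/12.0)² = 633 × 0.009669 = 6.120 mGy/h.
Dose = rate × time = 6.120 mGy/h × 3.333 h = 20.40 mGy.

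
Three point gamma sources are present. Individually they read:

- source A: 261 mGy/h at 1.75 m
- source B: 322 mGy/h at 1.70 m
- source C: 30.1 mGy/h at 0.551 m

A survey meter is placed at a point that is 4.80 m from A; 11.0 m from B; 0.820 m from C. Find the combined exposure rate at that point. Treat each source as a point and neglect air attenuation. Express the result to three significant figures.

Each source contributes Iᵢ·(dᵢ/rᵢ)²; contributions add.
A: 261 × (1.75/4.80)² = 34.69 mGy/h
B: 322 × (1.70/11.0)² = 7.691 mGy/h
C: 30.1 × (0.551/0.820)² = 13.59 mGy/h
Total = 34.69 + 7.691 + 13.59 = 55.97 mGy/h.

56.0 mGy/h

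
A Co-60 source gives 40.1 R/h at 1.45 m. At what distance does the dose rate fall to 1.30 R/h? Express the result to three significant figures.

Applying the 1/r² law, d₂ = d₁·√(I₁/I₂).
I₁/I₂ = 40.1/1.30 = 30.85, so d₂ = 1.45 × √30.85 = 8.054 m.

8.05 m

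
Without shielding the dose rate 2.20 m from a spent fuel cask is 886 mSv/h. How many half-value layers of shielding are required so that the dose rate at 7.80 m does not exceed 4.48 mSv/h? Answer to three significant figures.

At 7.80 m, distance alone gives 886 × (2.20/7.80)² = 886 × 0.07955 = 70.48 mSv/h.
Further attenuation needed: 70.48/4.48 = 15.73.
n = log₂(15.73) = 3.975 half-value layers.

3.98 half-value layers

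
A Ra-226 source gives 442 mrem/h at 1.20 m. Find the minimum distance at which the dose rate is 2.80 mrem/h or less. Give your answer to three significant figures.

15.1 m

Since intensity falls as 1/r², d₂ = d₁·√(I₁/I₂).
I₁/I₂ = 442/2.80 = 157.9, so d₂ = 1.20 × √157.9 = 15.08 m.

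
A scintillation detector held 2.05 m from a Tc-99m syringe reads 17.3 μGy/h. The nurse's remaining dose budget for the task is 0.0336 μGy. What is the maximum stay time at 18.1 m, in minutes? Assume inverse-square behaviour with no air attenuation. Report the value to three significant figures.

9.08 min

Using I₁d₁² = I₂d₂², rate at 18.1 m:
(2.05/18.1)² = 0.01283, so 17.3 × 0.01283 = 0.2220 μGy/h.
Stay time = 0.0336 μGy ÷ 0.2220 μGy/h = 0.1514 h = 9.084 min.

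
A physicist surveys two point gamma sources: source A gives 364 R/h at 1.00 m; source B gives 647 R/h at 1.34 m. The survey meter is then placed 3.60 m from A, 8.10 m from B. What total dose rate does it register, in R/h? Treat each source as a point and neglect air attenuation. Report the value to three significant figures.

By superposition, sum each source's inverse-square contribution:
A: 364 × (1.00/3.60)² = 28.09 R/h
B: 647 × (1.34/8.10)² = 17.71 R/h
Total = 28.09 + 17.71 = 45.80 R/h.

45.8 R/h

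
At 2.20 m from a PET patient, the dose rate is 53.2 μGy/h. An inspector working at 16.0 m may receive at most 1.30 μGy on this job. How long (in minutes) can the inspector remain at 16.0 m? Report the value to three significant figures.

By the inverse-square law, rate at 16.0 m:
53.2 × (2.20/16.0)² = 53.2 × 0.01891 = 1.006 μGy/h.
Stay time = 1.30 μGy ÷ 1.006 μGy/h = 1.292 h = 77.52 min.

77.5 min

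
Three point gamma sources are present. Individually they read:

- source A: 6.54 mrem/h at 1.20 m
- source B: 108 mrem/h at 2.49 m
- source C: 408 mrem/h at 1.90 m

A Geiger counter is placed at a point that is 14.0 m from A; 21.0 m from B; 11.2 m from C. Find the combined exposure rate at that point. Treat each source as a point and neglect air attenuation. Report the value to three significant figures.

Each source contributes Iᵢ·(dᵢ/rᵢ)²; contributions add.
A: 6.54 × (1.20/14.0)² = 0.04805 mrem/h
B: 108 × (2.49/21.0)² = 1.518 mrem/h
C: 408 × (1.90/11.2)² = 11.74 mrem/h
Total = 0.04805 + 1.518 + 11.74 = 13.31 mrem/h.

13.3 mrem/h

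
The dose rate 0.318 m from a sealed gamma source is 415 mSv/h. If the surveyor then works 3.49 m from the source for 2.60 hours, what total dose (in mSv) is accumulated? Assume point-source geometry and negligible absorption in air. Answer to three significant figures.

8.96 mSv

Since intensity falls as 1/r², rate at 3.49 m:
(0.318/3.49)² = 0.008302, so 415 × 0.008302 = 3.445 mSv/h.
Dose = rate × time = 3.445 mSv/h × 2.600 h = 8.957 mSv.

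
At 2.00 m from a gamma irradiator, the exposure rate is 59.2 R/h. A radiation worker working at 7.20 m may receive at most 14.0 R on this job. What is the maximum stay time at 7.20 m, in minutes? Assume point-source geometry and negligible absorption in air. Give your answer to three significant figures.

Using I₁d₁² = I₂d₂², rate at 7.20 m:
(2.00/7.20)² = 0.07716, so 59.2 × 0.07716 = 4.568 R/h.
Stay time = 14.0 R ÷ 4.568 R/h = 3.065 h = 183.9 min.

184 min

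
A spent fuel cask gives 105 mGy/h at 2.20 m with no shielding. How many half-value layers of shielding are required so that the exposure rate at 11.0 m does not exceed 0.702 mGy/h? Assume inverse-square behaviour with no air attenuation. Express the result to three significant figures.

2.58 half-value layers

At 11.0 m, distance alone gives (2.20/11.0)² = 0.04000, so 105 × 0.04000 = 4.200 mGy/h.
Further attenuation needed: 4.200/0.702 = 5.983.
n = log₂(5.983) = 2.581 half-value layers.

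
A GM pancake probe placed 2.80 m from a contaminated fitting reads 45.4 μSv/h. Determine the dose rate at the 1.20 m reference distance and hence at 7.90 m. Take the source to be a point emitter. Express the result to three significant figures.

Since intensity falls as 1/r²,
At 1.20 m: 45.4 × (2.80/1.20)² = 45.4 × 5.444 = 247.2 μSv/h
At 7.90 m: (1.20/7.90)² = 0.02307, so 247.2 × 0.02307 = 5.703 μSv/h.

247 μSv/h; 5.70 μSv/h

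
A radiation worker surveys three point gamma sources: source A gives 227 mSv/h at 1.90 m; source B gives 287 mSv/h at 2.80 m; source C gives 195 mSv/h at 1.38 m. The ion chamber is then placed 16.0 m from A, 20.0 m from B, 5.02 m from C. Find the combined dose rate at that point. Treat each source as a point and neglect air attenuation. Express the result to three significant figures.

Each source contributes Iᵢ·(dᵢ/rᵢ)²; contributions add.
A: 227 × (1.90/16.0)² = 3.201 mSv/h
B: 287 × (2.80/20.0)² = 5.625 mSv/h
C: 195 × (1.38/5.02)² = 14.74 mSv/h
Total = 3.201 + 5.625 + 14.74 = 23.57 mSv/h.

23.6 mSv/h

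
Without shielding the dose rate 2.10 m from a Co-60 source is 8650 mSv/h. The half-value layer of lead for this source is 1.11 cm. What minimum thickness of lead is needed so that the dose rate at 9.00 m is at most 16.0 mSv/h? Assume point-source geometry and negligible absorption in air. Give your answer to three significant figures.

5.42 cm

At 9.00 m, distance alone gives (2.10/9.00)² = 0.05444, so 8650 × 0.05444 = 470.9 mSv/h.
Further attenuation needed: 470.9/16.0 = 29.43.
n = log₂(29.43) = 4.879 half-value layers.
Thickness = 4.879 × 1.11 cm = 5.416 cm.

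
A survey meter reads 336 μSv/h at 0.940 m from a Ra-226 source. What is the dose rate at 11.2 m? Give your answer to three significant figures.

2.37 μSv/h

Using I₁d₁² = I₂d₂², the rate at 11.2 m is
336 × (0.940/11.2)² = 336 × 0.007044 = 2.367 μSv/h.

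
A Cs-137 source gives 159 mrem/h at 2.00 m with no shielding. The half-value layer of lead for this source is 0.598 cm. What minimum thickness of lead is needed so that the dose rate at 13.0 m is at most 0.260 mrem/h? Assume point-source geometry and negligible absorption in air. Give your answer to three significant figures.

At 13.0 m, distance alone gives (2.00/13.0)² = 0.02367, so 159 × 0.02367 = 3.764 mrem/h.
Further attenuation needed: 3.764/0.260 = 14.48.
n = log₂(14.48) = 3.856 half-value layers.
Thickness = 3.856 × 0.598 cm = 2.306 cm.

2.31 cm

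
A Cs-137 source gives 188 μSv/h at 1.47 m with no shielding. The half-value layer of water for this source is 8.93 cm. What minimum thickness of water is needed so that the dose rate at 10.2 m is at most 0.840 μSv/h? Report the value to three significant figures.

19.8 cm

At 10.2 m, distance alone gives 188 × (1.47/10.2)² = 188 × 0.02077 = 3.905 μSv/h.
Further attenuation needed: 3.905/0.840 = 4.649.
n = log₂(4.649) = 2.217 half-value layers.
Thickness = 2.217 × 8.93 cm = 19.80 cm.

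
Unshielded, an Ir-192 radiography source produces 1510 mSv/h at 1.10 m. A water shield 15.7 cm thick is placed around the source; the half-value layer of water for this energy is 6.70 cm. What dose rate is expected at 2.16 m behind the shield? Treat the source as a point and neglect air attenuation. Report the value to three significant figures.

Distance alone: 1510 × (1.10/2.16)² = 1510 × 0.2593 = 391.5 mSv/h.
Shield: 15.7/6.70 = 2.343 half-value layers → attenuation 2^(−2.343) = 0.1971.
Combined: 391.5 × 0.1971 = 77.16 mSv/h.

77.2 mSv/h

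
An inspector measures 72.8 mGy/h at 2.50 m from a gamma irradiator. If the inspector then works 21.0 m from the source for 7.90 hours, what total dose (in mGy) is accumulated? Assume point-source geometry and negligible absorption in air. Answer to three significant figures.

Intensity scales as (d₁/d₂)², so rate at 21.0 m:
(2.50/21.0)² = 0.01417, so 72.8 × 0.01417 = 1.032 mGy/h.
Dose = rate × time = 1.032 mGy/h × 7.900 h = 8.153 mGy.

8.15 mGy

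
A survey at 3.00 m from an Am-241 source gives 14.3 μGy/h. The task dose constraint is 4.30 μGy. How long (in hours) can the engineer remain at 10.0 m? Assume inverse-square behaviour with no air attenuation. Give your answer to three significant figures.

3.34 h

Intensity scales as (d₁/d₂)², so rate at 10.0 m:
14.3 × (3.00/10.0)² = 14.3 × 0.09000 = 1.287 μGy/h.
Stay time = 4.30 μGy ÷ 1.287 μGy/h = 3.341 h.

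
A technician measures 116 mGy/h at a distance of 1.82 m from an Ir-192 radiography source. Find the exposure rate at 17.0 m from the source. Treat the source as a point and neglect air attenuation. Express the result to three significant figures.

1.33 mGy/h

By the inverse-square law, the rate at 17.0 m is
(1.82/17.0)² = 0.01146, so 116 × 0.01146 = 1.329 mGy/h.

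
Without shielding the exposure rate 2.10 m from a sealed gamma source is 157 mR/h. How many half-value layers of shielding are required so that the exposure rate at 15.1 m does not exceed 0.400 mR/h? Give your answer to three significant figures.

2.92 half-value layers

At 15.1 m, distance alone gives (2.10/15.1)² = 0.01934, so 157 × 0.01934 = 3.036 mR/h.
Further attenuation needed: 3.036/0.400 = 7.590.
n = log₂(7.590) = 2.924 half-value layers.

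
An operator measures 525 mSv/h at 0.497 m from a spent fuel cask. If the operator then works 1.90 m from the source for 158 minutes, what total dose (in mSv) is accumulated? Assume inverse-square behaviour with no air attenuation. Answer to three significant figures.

94.6 mSv

By the inverse-square law, rate at 1.90 m:
(0.497/1.90)² = 0.06842, so 525 × 0.06842 = 35.92 mSv/h.
Dose = rate × time = 35.92 mSv/h × 2.633 h = 94.58 mSv.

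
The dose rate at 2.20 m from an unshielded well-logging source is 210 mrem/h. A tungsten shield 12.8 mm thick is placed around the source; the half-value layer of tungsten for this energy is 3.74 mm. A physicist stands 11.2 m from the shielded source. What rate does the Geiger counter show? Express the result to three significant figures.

0.756 mrem/h

Distance alone: 210 × (2.20/11.2)² = 210 × 0.03858 = 8.102 mrem/h.
Shield: 12.8/3.74 = 3.422 half-value layers → attenuation 2^(−3.422) = 0.09330.
Combined: 8.102 × 0.09330 = 0.7559 mrem/h.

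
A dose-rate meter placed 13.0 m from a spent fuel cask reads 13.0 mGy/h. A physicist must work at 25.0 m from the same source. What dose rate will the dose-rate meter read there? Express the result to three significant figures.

3.52 mGy/h

By the inverse-square law, scaling from 13.0 m to 25.0 m:
13.0 × (13.0/25.0)² = 13.0 × 0.2704 = 3.515 mGy/h.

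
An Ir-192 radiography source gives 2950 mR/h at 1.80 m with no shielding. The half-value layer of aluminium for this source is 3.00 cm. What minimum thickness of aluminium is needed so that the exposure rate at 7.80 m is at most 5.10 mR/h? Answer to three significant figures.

At 7.80 m, distance alone gives 2950 × (1.80/7.80)² = 2950 × 0.05325 = 157.1 mR/h.
Further attenuation needed: 157.1/5.10 = 30.80.
n = log₂(30.80) = 4.945 half-value layers.
Thickness = 4.945 × 3.00 cm = 14.84 cm.

14.8 cm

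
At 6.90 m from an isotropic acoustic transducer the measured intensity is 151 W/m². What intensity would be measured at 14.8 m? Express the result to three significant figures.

32.8 W/m²

Applying the 1/r² law, scaling from 6.90 m to 14.8 m:
(6.90/14.8)² = 0.2174, so 151 × 0.2174 = 32.83 W/m².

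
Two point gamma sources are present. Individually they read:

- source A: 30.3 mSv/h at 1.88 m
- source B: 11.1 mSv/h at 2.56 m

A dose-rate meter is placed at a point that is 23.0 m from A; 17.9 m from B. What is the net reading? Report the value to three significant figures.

By superposition, sum each source's inverse-square contribution:
A: 30.3 × (1.88/23.0)² = 0.2024 mSv/h
B: 11.1 × (2.56/17.9)² = 0.2270 mSv/h
Total = 0.2024 + 0.2270 = 0.4294 mSv/h.

0.429 mSv/h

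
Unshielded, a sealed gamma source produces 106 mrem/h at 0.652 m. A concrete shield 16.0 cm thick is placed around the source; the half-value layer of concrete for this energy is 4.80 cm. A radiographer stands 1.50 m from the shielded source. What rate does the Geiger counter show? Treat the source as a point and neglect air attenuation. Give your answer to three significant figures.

Distance alone: (0.652/1.50)² = 0.1889, so 106 × 0.1889 = 20.02 mrem/h.
Shield: 16.0/4.80 = 3.333 half-value layers → attenuation 2^(−3.333) = 0.09924.
Combined: 20.02 × 0.09924 = 1.987 mrem/h.

1.99 mrem/h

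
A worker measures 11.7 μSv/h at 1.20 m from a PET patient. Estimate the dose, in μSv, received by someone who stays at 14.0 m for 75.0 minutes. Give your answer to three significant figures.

By the inverse-square law, rate at 14.0 m:
11.7 × (1.20/14.0)² = 11.7 × 0.007347 = 0.08596 μSv/h.
Dose = rate × time = 0.08596 μSv/h × 1.250 h = 0.1074 μSv.

0.107 μSv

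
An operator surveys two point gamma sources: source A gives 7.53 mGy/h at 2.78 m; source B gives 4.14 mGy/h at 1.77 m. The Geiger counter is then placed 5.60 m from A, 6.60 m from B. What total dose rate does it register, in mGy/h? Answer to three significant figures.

2.15 mGy/h

By superposition, sum each source's inverse-square contribution:
A: 7.53 × (2.78/5.60)² = 1.856 mGy/h
B: 4.14 × (1.77/6.60)² = 0.2978 mGy/h
Total = 1.856 + 0.2978 = 2.154 mGy/h.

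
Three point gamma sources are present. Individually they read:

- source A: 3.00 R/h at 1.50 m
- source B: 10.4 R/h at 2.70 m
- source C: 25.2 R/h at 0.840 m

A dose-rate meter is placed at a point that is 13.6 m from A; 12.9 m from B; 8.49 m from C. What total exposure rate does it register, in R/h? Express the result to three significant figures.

0.739 R/h

Each source contributes Iᵢ·(dᵢ/rᵢ)²; contributions add.
A: 3.00 × (1.50/13.6)² = 0.03649 R/h
B: 10.4 × (2.70/12.9)² = 0.4556 R/h
C: 25.2 × (0.840/8.49)² = 0.2467 R/h
Total = 0.03649 + 0.4556 + 0.2467 = 0.7388 R/h.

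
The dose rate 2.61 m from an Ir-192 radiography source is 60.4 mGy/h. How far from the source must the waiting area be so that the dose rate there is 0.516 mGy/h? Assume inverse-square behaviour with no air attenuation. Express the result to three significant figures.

Since intensity falls as 1/r², d₂ = d₁·√(I₁/I₂).
I₁/I₂ = 60.4/0.516 = 117.1, so d₂ = 2.61 × √117.1 = 28.24 m.

28.2 m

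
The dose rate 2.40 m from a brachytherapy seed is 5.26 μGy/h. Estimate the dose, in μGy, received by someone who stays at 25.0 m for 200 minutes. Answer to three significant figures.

0.162 μGy

Since intensity falls as 1/r², rate at 25.0 m:
5.26 × (2.40/25.0)² = 5.26 × 0.009216 = 0.04848 μGy/h.
Dose = rate × time = 0.04848 μGy/h × 3.333 h = 0.1616 μGy.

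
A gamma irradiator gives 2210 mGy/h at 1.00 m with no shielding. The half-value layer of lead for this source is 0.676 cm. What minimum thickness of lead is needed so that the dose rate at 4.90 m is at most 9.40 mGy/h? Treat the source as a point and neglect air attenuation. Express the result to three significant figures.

2.23 cm

At 4.90 m, distance alone gives 2210 × (1.00/4.90)² = 2210 × 0.04165 = 92.05 mGy/h.
Further attenuation needed: 92.05/9.40 = 9.793.
n = log₂(9.793) = 3.292 half-value layers.
Thickness = 3.292 × 0.676 cm = 2.225 cm.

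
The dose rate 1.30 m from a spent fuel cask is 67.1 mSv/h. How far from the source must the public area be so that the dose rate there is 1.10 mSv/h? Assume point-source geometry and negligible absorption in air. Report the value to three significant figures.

10.2 m

By the inverse-square law, d₂ = d₁·√(I₁/I₂).
I₁/I₂ = 67.1/1.10 = 61.00, so d₂ = 1.30 × √61.00 = 10.15 m.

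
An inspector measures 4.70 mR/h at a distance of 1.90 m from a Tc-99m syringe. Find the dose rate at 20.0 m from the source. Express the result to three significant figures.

Intensity scales as (d₁/d₂)², so the rate at 20.0 m is
4.70 × (1.90/20.0)² = 4.70 × 0.009025 = 0.04242 mR/h.

0.0424 mR/h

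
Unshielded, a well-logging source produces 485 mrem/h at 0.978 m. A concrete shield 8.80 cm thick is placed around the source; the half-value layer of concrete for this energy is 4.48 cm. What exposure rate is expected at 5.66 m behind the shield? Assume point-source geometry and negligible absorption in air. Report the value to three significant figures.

3.71 mrem/h

Distance alone: 485 × (0.978/5.66)² = 485 × 0.02986 = 14.48 mrem/h.
Shield: 8.80/4.48 = 1.964 half-value layers → attenuation 2^(−1.964) = 0.2563.
Combined: 14.48 × 0.2563 = 3.711 mrem/h.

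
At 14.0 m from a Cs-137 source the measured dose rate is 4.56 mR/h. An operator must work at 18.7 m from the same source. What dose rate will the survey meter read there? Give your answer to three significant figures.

Since intensity falls as 1/r², scaling from 14.0 m to 18.7 m:
4.56 × (14.0/18.7)² = 4.56 × 0.5605 = 2.556 mR/h.

2.56 mR/h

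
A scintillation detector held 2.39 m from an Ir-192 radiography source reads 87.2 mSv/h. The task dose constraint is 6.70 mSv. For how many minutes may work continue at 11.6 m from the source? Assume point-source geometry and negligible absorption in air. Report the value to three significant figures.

Using I₁d₁² = I₂d₂², rate at 11.6 m:
(2.39/11.6)² = 0.04245, so 87.2 × 0.04245 = 3.702 mSv/h.
Stay time = 6.70 mSv ÷ 3.702 mSv/h = 1.810 h = 108.6 min.

109 min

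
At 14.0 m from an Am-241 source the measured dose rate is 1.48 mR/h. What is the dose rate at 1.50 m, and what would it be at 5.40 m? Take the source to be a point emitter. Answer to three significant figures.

Intensity scales as (d₁/d₂)², so
At 1.50 m: (14.0/1.50)² = 87.11, so 1.48 × 87.11 = 128.9 mR/h
At 5.40 m: 128.9 × (1.50/5.40)² = 128.9 × 0.07716 = 9.946 mR/h.

129 mR/h; 9.95 mR/h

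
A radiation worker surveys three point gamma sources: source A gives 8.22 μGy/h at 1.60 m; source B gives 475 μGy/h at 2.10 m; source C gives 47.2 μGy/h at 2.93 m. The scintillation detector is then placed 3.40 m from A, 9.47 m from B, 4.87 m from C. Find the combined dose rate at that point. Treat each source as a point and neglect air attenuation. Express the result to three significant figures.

Each source contributes Iᵢ·(dᵢ/rᵢ)²; contributions add.
A: 8.22 × (1.60/3.40)² = 1.820 μGy/h
B: 475 × (2.10/9.47)² = 23.36 μGy/h
C: 47.2 × (2.93/4.87)² = 17.09 μGy/h
Total = 1.820 + 23.36 + 17.09 = 42.27 μGy/h.

42.3 μGy/h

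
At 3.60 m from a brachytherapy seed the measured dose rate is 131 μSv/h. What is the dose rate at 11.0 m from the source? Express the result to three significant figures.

14.0 μSv/h

Since intensity falls as 1/r², scaling from 3.60 m to 11.0 m:
(3.60/11.0)² = 0.1071, so 131 × 0.1071 = 14.03 μSv/h.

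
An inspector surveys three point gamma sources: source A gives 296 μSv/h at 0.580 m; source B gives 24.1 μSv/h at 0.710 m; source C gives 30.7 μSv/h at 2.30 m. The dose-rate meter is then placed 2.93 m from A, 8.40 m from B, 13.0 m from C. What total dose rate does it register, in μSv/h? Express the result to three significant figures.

12.7 μSv/h

Each source contributes Iᵢ·(dᵢ/rᵢ)²; contributions add.
A: 296 × (0.580/2.93)² = 11.60 μSv/h
B: 24.1 × (0.710/8.40)² = 0.1722 μSv/h
C: 30.7 × (2.30/13.0)² = 0.9610 μSv/h
Total = 11.60 + 0.1722 + 0.9610 = 12.73 μSv/h.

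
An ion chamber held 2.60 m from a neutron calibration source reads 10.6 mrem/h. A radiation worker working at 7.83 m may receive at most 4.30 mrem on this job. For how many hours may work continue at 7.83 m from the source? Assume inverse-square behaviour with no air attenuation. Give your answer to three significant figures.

3.68 h

Since intensity falls as 1/r², rate at 7.83 m:
(2.60/7.83)² = 0.1103, so 10.6 × 0.1103 = 1.169 mrem/h.
Stay time = 4.30 mrem ÷ 1.169 mrem/h = 3.678 h.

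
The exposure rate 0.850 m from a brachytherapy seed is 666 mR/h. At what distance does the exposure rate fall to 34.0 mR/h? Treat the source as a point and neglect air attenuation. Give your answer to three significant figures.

Since intensity falls as 1/r², d₂ = d₁·√(I₁/I₂).
I₁/I₂ = 666/34.0 = 19.59, so d₂ = 0.850 × √19.59 = 3.762 m.

3.76 m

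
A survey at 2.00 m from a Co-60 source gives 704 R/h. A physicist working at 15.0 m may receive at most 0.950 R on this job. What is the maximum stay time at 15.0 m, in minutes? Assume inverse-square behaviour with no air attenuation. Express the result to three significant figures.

Since intensity falls as 1/r², rate at 15.0 m:
(2.00/15.0)² = 0.01778, so 704 × 0.01778 = 12.52 R/h.
Stay time = 0.950 R ÷ 12.52 R/h = 0.07588 h = 4.553 min.

4.55 min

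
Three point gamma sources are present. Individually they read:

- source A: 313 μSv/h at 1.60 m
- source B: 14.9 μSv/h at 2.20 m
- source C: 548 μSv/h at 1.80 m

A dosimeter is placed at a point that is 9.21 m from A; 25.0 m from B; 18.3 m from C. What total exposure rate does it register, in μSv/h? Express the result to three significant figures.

14.9 μSv/h

Each source contributes Iᵢ·(dᵢ/rᵢ)²; contributions add.
A: 313 × (1.60/9.21)² = 9.446 μSv/h
B: 14.9 × (2.20/25.0)² = 0.1154 μSv/h
C: 548 × (1.80/18.3)² = 5.302 μSv/h
Total = 9.446 + 0.1154 + 5.302 = 14.86 μSv/h.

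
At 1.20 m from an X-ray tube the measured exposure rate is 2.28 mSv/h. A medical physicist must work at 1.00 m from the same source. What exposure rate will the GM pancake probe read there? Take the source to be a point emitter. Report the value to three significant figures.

Since intensity falls as 1/r², scaling from 1.20 m to 1.00 m:
(1.20/1.00)² = 1.440, so 2.28 × 1.440 = 3.283 mSv/h.

3.28 mSv/h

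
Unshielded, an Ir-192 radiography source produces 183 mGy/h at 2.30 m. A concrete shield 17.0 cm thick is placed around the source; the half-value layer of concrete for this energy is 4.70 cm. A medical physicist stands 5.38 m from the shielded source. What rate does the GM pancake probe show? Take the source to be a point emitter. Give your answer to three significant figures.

Distance alone: 183 × (2.30/5.38)² = 183 × 0.1828 = 33.45 mGy/h.
Shield: 17.0/4.70 = 3.617 half-value layers → attenuation 2^(−3.617) = 0.08150.
Combined: 33.45 × 0.08150 = 2.726 mGy/h.

2.73 mGy/h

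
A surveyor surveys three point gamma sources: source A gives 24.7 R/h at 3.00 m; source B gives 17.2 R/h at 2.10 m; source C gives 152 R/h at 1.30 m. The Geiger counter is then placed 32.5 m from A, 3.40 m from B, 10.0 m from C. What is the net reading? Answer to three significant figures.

Each source contributes Iᵢ·(dᵢ/rᵢ)²; contributions add.
A: 24.7 × (3.00/32.5)² = 0.2105 R/h
B: 17.2 × (2.10/3.40)² = 6.562 R/h
C: 152 × (1.30/10.0)² = 2.569 R/h
Total = 0.2105 + 6.562 + 2.569 = 9.341 R/h.

9.34 R/h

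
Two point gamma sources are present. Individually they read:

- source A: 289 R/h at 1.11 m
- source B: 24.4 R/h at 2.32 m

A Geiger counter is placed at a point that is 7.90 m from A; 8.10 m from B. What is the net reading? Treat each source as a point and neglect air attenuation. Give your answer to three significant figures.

By superposition, sum each source's inverse-square contribution:
A: 289 × (1.11/7.90)² = 5.705 R/h
B: 24.4 × (2.32/8.10)² = 2.002 R/h
Total = 5.705 + 2.002 = 7.707 R/h.

7.71 R/h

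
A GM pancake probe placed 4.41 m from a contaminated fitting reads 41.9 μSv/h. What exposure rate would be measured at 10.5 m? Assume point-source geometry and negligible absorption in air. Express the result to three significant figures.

By the inverse-square law, scaling from 4.41 m to 10.5 m:
41.9 × (4.41/10.5)² = 41.9 × 0.1764 = 7.391 μSv/h.

7.39 μSv/h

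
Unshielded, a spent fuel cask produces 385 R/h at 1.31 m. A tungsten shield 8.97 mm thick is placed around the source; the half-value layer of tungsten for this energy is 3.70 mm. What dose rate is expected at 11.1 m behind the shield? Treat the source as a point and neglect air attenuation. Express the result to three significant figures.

Distance alone: 385 × (1.31/11.1)² = 385 × 0.01393 = 5.363 R/h.
Shield: 8.97/3.70 = 2.424 half-value layers → attenuation 2^(−2.424) = 0.1863.
Combined: 5.363 × 0.1863 = 0.9991 R/h.

0.999 R/h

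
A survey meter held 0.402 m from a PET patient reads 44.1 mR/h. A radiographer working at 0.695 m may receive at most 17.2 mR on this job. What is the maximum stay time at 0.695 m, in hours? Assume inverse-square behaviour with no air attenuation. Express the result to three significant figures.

Intensity scales as (d₁/d₂)², so rate at 0.695 m:
(0.402/0.695)² = 0.3346, so 44.1 × 0.3346 = 14.76 mR/h.
Stay time = 17.2 mR ÷ 14.76 mR/h = 1.165 h.

1.17 h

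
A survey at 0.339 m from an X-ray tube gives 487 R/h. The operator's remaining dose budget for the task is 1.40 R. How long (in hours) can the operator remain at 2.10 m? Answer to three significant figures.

By the inverse-square law, rate at 2.10 m:
(0.339/2.10)² = 0.02606, so 487 × 0.02606 = 12.69 R/h.
Stay time = 1.40 R ÷ 12.69 R/h = 0.1103 h.

0.110 h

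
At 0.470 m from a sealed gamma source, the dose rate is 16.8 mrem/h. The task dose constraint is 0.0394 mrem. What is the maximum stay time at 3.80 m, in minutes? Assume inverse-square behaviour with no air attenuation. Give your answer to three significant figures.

Since intensity falls as 1/r², rate at 3.80 m:
16.8 × (0.470/3.80)² = 16.8 × 0.01530 = 0.2570 mrem/h.
Stay time = 0.0394 mrem ÷ 0.2570 mrem/h = 0.1533 h = 9.198 min.

9.20 min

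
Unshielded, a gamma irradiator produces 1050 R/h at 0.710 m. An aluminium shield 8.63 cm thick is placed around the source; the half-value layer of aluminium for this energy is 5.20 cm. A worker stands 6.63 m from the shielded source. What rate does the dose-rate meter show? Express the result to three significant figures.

3.81 R/h

Distance alone: (0.710/6.63)² = 0.01147, so 1050 × 0.01147 = 12.04 R/h.
Shield: 8.63/5.20 = 1.660 half-value layers → attenuation 2^(−1.660) = 0.3164.
Combined: 12.04 × 0.3164 = 3.809 R/h.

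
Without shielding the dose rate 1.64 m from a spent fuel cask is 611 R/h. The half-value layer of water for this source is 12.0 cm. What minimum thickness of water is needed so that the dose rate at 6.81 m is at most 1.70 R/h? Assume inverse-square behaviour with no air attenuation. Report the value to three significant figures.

52.6 cm

At 6.81 m, distance alone gives (1.64/6.81)² = 0.05800, so 611 × 0.05800 = 35.44 R/h.
Further attenuation needed: 35.44/1.70 = 20.85.
n = log₂(20.85) = 4.382 half-value layers.
Thickness = 4.382 × 12.0 cm = 52.58 cm.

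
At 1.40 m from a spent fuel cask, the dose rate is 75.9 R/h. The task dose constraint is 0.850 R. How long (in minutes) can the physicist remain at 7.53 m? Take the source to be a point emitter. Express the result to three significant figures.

19.4 min

Using I₁d₁² = I₂d₂², rate at 7.53 m:
75.9 × (1.40/7.53)² = 75.9 × 0.03457 = 2.624 R/h.
Stay time = 0.850 R ÷ 2.624 R/h = 0.3239 h = 19.43 min.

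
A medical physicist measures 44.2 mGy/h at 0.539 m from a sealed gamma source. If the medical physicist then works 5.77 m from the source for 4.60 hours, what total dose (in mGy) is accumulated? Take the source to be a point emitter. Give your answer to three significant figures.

Since intensity falls as 1/r², rate at 5.77 m:
44.2 × (0.539/5.77)² = 44.2 × 0.008726 = 0.3857 mGy/h.
Dose = rate × time = 0.3857 mGy/h × 4.600 h = 1.774 mGy.

1.77 mGy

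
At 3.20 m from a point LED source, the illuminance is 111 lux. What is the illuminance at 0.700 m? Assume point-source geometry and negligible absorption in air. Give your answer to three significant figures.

Since intensity falls as 1/r², the rate at 0.700 m is
111 × (3.20/0.700)² = 111 × 20.90 = 2320 lux.

2320 lux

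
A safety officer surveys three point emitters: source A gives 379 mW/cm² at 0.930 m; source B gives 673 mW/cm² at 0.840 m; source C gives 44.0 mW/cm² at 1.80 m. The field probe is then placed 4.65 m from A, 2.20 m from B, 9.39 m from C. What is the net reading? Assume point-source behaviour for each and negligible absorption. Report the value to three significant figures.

115 mW/cm²

By superposition, sum each source's inverse-square contribution:
A: 379 × (0.930/4.65)² = 15.16 mW/cm²
B: 673 × (0.840/2.20)² = 98.11 mW/cm²
C: 44.0 × (1.80/9.39)² = 1.617 mW/cm²
Total = 15.16 + 98.11 + 1.617 = 114.9 mW/cm².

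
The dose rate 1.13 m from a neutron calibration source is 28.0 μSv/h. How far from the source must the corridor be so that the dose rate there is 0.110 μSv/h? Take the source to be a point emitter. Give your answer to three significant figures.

18.0 m

Using I₁d₁² = I₂d₂², d₂ = d₁·√(I₁/I₂).
I₁/I₂ = 28.0/0.110 = 254.5, so d₂ = 1.13 × √254.5 = 18.03 m.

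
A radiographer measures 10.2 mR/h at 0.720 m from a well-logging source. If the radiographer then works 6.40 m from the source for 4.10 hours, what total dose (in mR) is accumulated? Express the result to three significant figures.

Intensity scales as (d₁/d₂)², so rate at 6.40 m:
(0.720/6.40)² = 0.01266, so 10.2 × 0.01266 = 0.1291 mR/h.
Dose = rate × time = 0.1291 mR/h × 4.100 h = 0.5293 mR.

0.529 mR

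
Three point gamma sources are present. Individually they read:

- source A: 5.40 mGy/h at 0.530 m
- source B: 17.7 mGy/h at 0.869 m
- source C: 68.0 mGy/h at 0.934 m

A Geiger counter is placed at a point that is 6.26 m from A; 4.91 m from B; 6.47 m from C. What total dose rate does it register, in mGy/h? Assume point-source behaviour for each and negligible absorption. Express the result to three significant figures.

2.01 mGy/h

By superposition, sum each source's inverse-square contribution:
A: 5.40 × (0.530/6.26)² = 0.03871 mGy/h
B: 17.7 × (0.869/4.91)² = 0.5544 mGy/h
C: 68.0 × (0.934/6.47)² = 1.417 mGy/h
Total = 0.03871 + 0.5544 + 1.417 = 2.010 mGy/h.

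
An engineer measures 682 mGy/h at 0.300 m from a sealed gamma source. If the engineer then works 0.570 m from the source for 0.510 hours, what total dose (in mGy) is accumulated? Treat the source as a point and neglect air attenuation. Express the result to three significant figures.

96.3 mGy

Since intensity falls as 1/r², rate at 0.570 m:
682 × (0.300/0.570)² = 682 × 0.2770 = 188.9 mGy/h.
Dose = rate × time = 188.9 mGy/h × 0.5100 h = 96.34 mGy.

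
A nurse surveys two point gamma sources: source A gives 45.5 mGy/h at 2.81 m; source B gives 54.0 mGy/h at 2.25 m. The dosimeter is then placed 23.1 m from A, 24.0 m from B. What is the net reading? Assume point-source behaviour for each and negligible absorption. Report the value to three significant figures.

Each source contributes Iᵢ·(dᵢ/rᵢ)²; contributions add.
A: 45.5 × (2.81/23.1)² = 0.6733 mGy/h
B: 54.0 × (2.25/24.0)² = 0.4746 mGy/h
Total = 0.6733 + 0.4746 = 1.148 mGy/h.

1.15 mGy/h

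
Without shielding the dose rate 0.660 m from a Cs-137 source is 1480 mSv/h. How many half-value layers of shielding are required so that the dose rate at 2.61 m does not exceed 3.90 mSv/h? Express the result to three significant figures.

At 2.61 m, distance alone gives 1480 × (0.660/2.61)² = 1480 × 0.06395 = 94.65 mSv/h.
Further attenuation needed: 94.65/3.90 = 24.27.
n = log₂(24.27) = 4.601 half-value layers.

4.60 half-value layers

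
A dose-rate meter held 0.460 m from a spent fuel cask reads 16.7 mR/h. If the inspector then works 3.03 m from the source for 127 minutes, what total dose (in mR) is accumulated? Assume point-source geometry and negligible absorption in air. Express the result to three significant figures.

0.815 mR

Using I₁d₁² = I₂d₂², rate at 3.03 m:
16.7 × (0.460/3.03)² = 16.7 × 0.02305 = 0.3849 mR/h.
Dose = rate × time = 0.3849 mR/h × 2.117 h = 0.8148 mR.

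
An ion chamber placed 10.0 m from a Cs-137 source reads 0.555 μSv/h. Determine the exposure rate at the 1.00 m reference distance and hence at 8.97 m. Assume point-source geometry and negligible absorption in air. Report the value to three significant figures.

Using I₁d₁² = I₂d₂²,
At 1.00 m: (10.0/1.00)² = 100.0, so 0.555 × 100.0 = 55.50 μSv/h
At 8.97 m: 55.50 × (1.00/8.97)² = 55.50 × 0.01243 = 0.6899 μSv/h.

55.5 μSv/h; 0.690 μSv/h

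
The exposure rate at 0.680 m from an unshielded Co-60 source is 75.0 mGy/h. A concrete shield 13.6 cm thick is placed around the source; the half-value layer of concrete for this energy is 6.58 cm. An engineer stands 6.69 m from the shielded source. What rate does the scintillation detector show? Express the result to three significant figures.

Distance alone: (0.680/6.69)² = 0.01033, so 75.0 × 0.01033 = 0.7748 mGy/h.
Shield: 13.6/6.58 = 2.067 half-value layers → attenuation 2^(−2.067) = 0.2387.
Combined: 0.7748 × 0.2387 = 0.1849 mGy/h.

0.185 mGy/h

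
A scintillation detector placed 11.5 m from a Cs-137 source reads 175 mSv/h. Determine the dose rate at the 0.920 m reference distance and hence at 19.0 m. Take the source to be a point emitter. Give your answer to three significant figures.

Applying the 1/r² law,
At 0.920 m: (11.5/0.920)² = 156.2, so 175 × 156.2 = 27330 mSv/h
At 19.0 m: (0.920/19.0)² = 0.002345, so 27330 × 0.002345 = 64.09 mSv/h.

27300 mSv/h; 64.1 mSv/h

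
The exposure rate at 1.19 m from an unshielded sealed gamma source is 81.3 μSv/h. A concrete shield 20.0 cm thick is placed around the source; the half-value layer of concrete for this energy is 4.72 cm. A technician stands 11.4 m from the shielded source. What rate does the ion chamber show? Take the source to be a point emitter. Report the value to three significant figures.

Distance alone: 81.3 × (1.19/11.4)² = 81.3 × 0.01090 = 0.8862 μSv/h.
Shield: 20.0/4.72 = 4.237 half-value layers → attenuation 2^(−4.237) = 0.05303.
Combined: 0.8862 × 0.05303 = 0.04700 μSv/h.

0.0470 μSv/h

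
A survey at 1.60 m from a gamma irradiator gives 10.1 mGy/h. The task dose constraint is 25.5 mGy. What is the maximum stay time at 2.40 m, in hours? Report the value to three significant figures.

5.68 h

Intensity scales as (d₁/d₂)², so rate at 2.40 m:
(1.60/2.40)² = 0.4444, so 10.1 × 0.4444 = 4.488 mGy/h.
Stay time = 25.5 mGy ÷ 4.488 mGy/h = 5.682 h.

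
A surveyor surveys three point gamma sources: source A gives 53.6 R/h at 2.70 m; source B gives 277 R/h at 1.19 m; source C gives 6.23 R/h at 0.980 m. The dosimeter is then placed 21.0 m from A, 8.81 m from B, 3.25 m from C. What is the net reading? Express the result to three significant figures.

By superposition, sum each source's inverse-square contribution:
A: 53.6 × (2.70/21.0)² = 0.8860 R/h
B: 277 × (1.19/8.81)² = 5.054 R/h
C: 6.23 × (0.980/3.25)² = 0.5665 R/h
Total = 0.8860 + 5.054 + 0.5665 = 6.506 R/h.

6.51 R/h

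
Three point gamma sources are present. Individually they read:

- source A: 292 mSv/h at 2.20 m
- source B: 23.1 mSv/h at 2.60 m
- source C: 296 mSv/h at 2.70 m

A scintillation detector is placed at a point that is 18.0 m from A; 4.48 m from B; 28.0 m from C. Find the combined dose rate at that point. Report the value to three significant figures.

By superposition, sum each source's inverse-square contribution:
A: 292 × (2.20/18.0)² = 4.362 mSv/h
B: 23.1 × (2.60/4.48)² = 7.780 mSv/h
C: 296 × (2.70/28.0)² = 2.752 mSv/h
Total = 4.362 + 7.780 + 2.752 = 14.89 mSv/h.

14.9 mSv/h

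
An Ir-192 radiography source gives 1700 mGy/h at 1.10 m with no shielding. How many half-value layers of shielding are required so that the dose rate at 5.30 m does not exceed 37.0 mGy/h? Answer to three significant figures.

0.985 half-value layers

At 5.30 m, distance alone gives 1700 × (1.10/5.30)² = 1700 × 0.04308 = 73.24 mGy/h.
Further attenuation needed: 73.24/37.0 = 1.979.
n = log₂(1.979) = 0.9848 half-value layers.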